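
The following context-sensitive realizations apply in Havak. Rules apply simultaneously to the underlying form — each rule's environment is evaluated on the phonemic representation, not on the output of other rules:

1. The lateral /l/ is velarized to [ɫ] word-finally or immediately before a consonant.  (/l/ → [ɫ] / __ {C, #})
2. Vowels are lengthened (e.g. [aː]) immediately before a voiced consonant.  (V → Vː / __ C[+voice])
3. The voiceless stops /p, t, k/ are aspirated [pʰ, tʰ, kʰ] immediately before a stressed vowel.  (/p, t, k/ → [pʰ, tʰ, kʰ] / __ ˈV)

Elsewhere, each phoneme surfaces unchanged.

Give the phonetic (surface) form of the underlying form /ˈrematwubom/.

[ˈreːmatwuːboːm]

/r/ (word-initial): no rule targets it → [r].
/e/ meets the environment for rule 2 (before a voiced consonant) → [eː].
/m/ stays [m].
/a/ (between /m/ and /t/) fails the environment for rule 2, so it stays [a].
/t/ — between /a/ and /w/; rule 3 does not apply here → [t].
/w/ — not in any rule's target class → [w].
/u/ (between /w/ and /b/): before a voiced consonant, so rule 2 applies → [uː].
/b/ (between /u/ and /o/): no rule targets it → [b].
Rule 2 applies to /o/ (between /b/ and /m/: before a voiced consonant) → [oː].
/m/ (word-final) is unaffected → [m].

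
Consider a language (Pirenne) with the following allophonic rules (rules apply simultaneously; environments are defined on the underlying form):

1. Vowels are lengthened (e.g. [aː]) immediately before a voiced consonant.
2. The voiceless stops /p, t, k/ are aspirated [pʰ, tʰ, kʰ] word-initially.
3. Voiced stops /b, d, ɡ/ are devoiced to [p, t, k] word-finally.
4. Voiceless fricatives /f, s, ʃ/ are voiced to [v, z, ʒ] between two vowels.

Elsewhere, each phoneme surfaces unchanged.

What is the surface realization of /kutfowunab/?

/k/ — word-initial, word-initially — surfaces as [kʰ] (rule 2).
/u/ (between /k/ and /t/) is in the target of rule 1 but the environment (before a voiced consonant) is not met → [u].
/t/ (between /u/ and /f/): rule 2 targets it, but not word-initially → unchanged [t].
/f/ (between /t/ and /o/) fails the environment for rule 4, so it stays [f].
/o/ meets the environment for rule 1 (before a voiced consonant) → [oː].
/w/ — not in any rule's target class → [w].
/u/ meets the environment for rule 1 (before a voiced consonant) → [uː].
/n/ — not in any rule's target class → [n].
/a/ meets the environment for rule 1 (before a voiced consonant) → [aː].
/b/ meets the environment for rule 3 (word-finally) → [p].

[kʰutfoːwuːnaːp]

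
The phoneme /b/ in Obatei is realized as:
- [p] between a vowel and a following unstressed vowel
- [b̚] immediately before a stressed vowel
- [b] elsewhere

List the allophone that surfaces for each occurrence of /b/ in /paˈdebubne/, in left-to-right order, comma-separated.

Occurrence 1 (position 5): between a vowel and a following unstressed vowel → [p].
Occurrence 2 (position 7): no conditioning environment matches → elsewhere allophone [b].

[p], [b]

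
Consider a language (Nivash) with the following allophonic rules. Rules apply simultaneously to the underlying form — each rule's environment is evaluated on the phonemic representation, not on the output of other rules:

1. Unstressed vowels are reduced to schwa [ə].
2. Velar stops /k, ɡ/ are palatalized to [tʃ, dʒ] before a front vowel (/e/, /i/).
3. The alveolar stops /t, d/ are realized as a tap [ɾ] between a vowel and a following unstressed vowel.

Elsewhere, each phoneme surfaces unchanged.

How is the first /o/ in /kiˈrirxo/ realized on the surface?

[ə]

/o/ — word-final, in an unstressed syllable — surfaces as [ə] (rule 1).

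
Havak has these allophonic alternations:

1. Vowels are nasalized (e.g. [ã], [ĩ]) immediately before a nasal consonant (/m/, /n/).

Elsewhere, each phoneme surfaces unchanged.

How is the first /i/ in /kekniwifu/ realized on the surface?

[i]

/i/ — between /n/ and /w/; rule 1 does not apply here → [i].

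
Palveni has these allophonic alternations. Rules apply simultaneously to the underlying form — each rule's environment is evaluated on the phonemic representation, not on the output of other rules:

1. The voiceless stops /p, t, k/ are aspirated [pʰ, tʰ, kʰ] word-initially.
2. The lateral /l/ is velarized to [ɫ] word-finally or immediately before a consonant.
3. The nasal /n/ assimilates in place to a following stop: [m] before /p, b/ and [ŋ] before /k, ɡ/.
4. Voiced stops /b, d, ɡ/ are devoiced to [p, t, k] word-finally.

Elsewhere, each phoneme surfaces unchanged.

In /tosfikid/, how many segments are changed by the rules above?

2

Segments that undergo a rule: /t/ → [tʰ] (rule 1); /d/ → [t] (rule 4).
All other segments surface unchanged.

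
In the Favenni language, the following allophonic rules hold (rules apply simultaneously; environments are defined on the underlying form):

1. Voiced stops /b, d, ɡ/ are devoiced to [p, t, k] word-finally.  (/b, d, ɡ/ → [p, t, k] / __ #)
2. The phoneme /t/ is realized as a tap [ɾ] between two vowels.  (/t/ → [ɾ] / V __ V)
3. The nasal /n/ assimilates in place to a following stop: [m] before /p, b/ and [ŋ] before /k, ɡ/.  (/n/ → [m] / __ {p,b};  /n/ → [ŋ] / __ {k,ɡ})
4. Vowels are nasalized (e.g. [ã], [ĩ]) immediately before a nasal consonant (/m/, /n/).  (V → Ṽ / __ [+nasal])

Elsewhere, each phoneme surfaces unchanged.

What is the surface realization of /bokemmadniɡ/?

/b/ (word-initial): rule 1 targets it, but not word-finally → unchanged [b].
/o/ (between /b/ and /k/) fails the environment for rule 4, so it stays [o].
/e/ (between /k/ and /m/): before a nasal consonant, so rule 4 applies → [ẽ].
/a/ (between /m/ and /d/) fails the environment for rule 4, so it stays [a].
/d/ — between /a/ and /n/; rule 1 does not apply here → [d].
/n/ (between /d/ and /i/) is in the target of rule 3 but the environment (before a labial or velar stop) is not met → [n].
/i/ — between /n/ and /ɡ/; rule 4 does not apply here → [i].
/ɡ/ (word-final) occurs word-finally → [k] by rule 1.

[bokẽmmadnik]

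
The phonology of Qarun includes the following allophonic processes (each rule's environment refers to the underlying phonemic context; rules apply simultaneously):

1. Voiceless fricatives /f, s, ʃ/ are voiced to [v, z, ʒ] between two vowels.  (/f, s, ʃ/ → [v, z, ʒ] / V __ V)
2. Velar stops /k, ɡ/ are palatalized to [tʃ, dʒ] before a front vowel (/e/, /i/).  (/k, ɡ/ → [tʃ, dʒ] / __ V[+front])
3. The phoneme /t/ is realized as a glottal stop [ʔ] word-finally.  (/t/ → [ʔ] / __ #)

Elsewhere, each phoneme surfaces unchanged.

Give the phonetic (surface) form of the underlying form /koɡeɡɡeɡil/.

[kodʒeɡdʒedʒil]

/k/ (word-initial) fails the environment for rule 2, so it stays [k].
/ɡ/ (between /o/ and /e/): before a front vowel, so rule 2 applies → [dʒ].
/ɡ/ (between /e/ and /ɡ/): rule 2 targets it, but not before a front vowel → unchanged [ɡ].
/ɡ/ meets the environment for rule 2 (before a front vowel) → [dʒ].
/ɡ/ (between /e/ and /i/) occurs before a front vowel → [dʒ] by rule 2.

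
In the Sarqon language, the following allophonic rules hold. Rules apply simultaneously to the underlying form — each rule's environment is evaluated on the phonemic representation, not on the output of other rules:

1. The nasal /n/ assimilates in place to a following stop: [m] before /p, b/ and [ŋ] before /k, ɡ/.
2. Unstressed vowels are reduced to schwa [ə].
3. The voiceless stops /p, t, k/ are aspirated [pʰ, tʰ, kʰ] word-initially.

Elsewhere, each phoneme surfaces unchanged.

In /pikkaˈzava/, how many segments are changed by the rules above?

4

Segments that undergo a rule: /p/ → [pʰ] (rule 3); /i/ → [ə] (rule 2); /a/ → [ə] (rule 2); /a/ → [ə] (rule 2).
All other segments surface unchanged.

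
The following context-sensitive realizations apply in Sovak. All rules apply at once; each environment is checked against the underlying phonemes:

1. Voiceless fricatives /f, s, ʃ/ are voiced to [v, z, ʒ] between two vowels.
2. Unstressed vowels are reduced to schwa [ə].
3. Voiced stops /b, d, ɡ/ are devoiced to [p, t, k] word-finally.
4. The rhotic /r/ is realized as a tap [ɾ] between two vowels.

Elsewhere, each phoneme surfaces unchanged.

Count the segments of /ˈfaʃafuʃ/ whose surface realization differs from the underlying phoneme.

Segments that undergo a rule: /ʃ/ → [ʒ] (rule 1); /a/ → [ə] (rule 2); /f/ → [v] (rule 1); /u/ → [ə] (rule 2).
All other segments surface unchanged.

4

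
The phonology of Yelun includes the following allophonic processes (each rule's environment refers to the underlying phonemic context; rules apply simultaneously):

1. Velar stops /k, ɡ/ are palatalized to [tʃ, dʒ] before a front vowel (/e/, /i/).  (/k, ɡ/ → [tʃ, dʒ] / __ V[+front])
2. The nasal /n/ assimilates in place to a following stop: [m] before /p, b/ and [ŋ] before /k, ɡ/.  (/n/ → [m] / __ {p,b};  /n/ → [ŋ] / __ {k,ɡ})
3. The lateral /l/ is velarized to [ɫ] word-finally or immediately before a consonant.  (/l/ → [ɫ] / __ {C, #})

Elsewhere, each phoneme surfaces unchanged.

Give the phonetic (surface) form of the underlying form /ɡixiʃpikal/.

/ɡ/ meets the environment for rule 1 (before a front vowel) → [dʒ].
/i/ (between /ɡ/ and /x/) is unaffected → [i].
/x/ (between /i/ and /i/): no rule targets it → [x].
/i/ (between /x/ and /ʃ/): no rule targets it → [i].
/ʃ/ — not in any rule's target class → [ʃ].
/p/ (between /ʃ/ and /i/): no rule targets it → [p].
/i/ (between /p/ and /k/) is unaffected → [i].
/k/ (between /i/ and /a/): rule 1 targets it, but not before a front vowel → unchanged [k].
/a/ (between /k/ and /l/) is unaffected → [a].
/l/ — word-final, word-finally or immediately before a consonant — surfaces as [ɫ] (rule 3).

[dʒixiʃpikaɫ]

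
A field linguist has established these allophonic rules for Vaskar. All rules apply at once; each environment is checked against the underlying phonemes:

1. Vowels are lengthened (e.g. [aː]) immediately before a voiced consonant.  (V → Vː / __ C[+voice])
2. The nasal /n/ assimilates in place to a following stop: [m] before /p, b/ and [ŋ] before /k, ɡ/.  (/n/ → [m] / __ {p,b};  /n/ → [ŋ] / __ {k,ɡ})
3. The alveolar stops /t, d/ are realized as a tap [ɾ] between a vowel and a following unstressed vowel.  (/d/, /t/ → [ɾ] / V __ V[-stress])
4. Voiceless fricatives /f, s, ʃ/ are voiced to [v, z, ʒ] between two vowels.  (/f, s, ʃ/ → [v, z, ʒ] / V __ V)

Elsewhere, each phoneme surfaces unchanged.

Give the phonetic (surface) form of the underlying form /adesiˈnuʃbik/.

[aːɾeziːˈnuʃbik]

/a/ (word-initial): before a voiced consonant, so rule 1 applies → [aː].
Rule 3 applies to /d/ (between /a/ and /e/: between a vowel and a following unstressed vowel) → [ɾ].
/e/ (between /d/ and /s/) fails the environment for rule 1, so it stays [e].
/s/ (between /e/ and /i/) occurs between two vowels → [z] by rule 4.
/i/ (between /s/ and /n/): before a voiced consonant, so rule 1 applies → [iː].
/n/ (between /i/ and /u/) is in the target of rule 2 but the environment (before a labial or velar stop) is not met → [n].
/u/ (between /n/ and /ʃ/) is in the target of rule 1 but the environment (before a voiced consonant) is not met → [u].
/ʃ/ (between /u/ and /b/): rule 4 targets it, but not between two vowels → unchanged [ʃ].
/b/ — not in any rule's target class → [b].
/i/ (between /b/ and /k/) is in the target of rule 1 but the environment (before a voiced consonant) is not met → [i].
/k/ — not in any rule's target class → [k].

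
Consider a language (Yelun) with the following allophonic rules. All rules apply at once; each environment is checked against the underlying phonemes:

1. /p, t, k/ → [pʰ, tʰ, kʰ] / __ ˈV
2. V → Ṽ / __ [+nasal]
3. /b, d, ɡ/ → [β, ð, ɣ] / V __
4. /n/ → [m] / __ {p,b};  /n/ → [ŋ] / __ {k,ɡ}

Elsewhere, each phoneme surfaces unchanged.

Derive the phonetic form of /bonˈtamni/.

[bõnˈtʰãmni]

/b/ (word-initial) fails the environment for rule 3, so it stays [b].
/o/ meets the environment for rule 2 (before a nasal consonant) → [õ].
/n/ (between /o/ and /t/): rule 4 targets it, but not before a labial or velar stop → unchanged [n].
/t/ — between /n/ and /a/, immediately before a stressed vowel — surfaces as [tʰ] (rule 1).
/a/ meets the environment for rule 2 (before a nasal consonant) → [ã].
/m/ stays [m].
/n/ (between /m/ and /i/) is in the target of rule 4 but the environment (before a labial or velar stop) is not met → [n].
/i/ (word-final) fails the environment for rule 2, so it stays [i].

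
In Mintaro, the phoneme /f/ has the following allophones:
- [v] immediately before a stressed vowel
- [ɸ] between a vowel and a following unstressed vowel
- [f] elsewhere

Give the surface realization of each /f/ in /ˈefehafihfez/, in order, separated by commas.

Occurrence 1 (position 2): between a vowel and a following unstressed vowel → [ɸ].
Occurrence 2 (position 6): between a vowel and a following unstressed vowel → [ɸ].
Occurrence 3 (position 9): no conditioning environment matches → elsewhere allophone [f].

[ɸ], [ɸ], [f]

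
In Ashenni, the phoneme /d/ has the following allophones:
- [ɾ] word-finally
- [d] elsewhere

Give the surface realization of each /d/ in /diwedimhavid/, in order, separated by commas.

[d], [d], [ɾ]

Occurrence 1 (position 1): no conditioning environment matches → elsewhere allophone [d].
Occurrence 2 (position 5): no conditioning environment matches → elsewhere allophone [d].
Occurrence 3 (position 12): word-finally → [ɾ].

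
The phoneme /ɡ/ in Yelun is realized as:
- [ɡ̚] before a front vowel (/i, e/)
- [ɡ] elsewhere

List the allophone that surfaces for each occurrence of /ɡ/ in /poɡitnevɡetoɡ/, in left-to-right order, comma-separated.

[ɡ̚], [ɡ̚], [ɡ]

Occurrence 1 (position 3): before a front vowel (/i, e/) → [ɡ̚].
Occurrence 2 (position 9): before a front vowel (/i, e/) → [ɡ̚].
Occurrence 3 (position 13): no conditioning environment matches → elsewhere allophone [ɡ].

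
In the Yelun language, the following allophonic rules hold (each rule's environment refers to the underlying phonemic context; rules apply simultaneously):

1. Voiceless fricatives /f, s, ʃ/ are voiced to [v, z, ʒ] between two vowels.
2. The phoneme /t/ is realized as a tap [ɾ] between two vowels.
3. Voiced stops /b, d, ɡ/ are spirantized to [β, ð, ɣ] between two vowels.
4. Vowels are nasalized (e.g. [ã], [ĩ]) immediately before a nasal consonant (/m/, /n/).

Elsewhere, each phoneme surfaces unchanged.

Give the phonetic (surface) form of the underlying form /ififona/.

/i/ (word-initial): rule 4 targets it, but not before a nasal consonant → unchanged [i].
/f/ — between /i/ and /i/, between two vowels — surfaces as [v] (rule 1).
/i/ — between /f/ and /f/; rule 4 does not apply here → [i].
/f/ (between /i/ and /o/) occurs between two vowels → [v] by rule 1.
/o/ meets the environment for rule 4 (before a nasal consonant) → [õ].
/n/ (between /o/ and /a/) is unaffected → [n].
/a/ (word-final): rule 4 targets it, but not before a nasal consonant → unchanged [a].

[ivivõna]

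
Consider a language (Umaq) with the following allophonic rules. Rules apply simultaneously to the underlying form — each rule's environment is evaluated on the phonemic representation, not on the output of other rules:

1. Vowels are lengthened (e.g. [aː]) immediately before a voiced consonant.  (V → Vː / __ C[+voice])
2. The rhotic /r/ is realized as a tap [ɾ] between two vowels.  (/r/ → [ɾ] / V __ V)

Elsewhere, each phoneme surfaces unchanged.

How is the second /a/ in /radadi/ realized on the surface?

[aː]

/a/ meets the environment for rule 1 (before a voiced consonant) → [aː].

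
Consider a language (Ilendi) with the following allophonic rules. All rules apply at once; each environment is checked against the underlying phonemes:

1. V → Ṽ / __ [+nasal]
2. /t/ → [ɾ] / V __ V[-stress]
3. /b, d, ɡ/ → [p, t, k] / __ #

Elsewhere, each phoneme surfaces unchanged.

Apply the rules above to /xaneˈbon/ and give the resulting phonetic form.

/x/ (word-initial): no rule targets it → [x].
/a/ meets the environment for rule 1 (before a nasal consonant) → [ã].
/n/ (between /a/ and /e/) is unaffected → [n].
/e/ (between /n/ and /b/) is in the target of rule 1 but the environment (before a nasal consonant) is not met → [e].
/b/ (between /e/ and /o/): rule 3 targets it, but not word-finally → unchanged [b].
/o/ meets the environment for rule 1 (before a nasal consonant) → [õ].
/n/ (word-final) is unaffected → [n].

[xãneˈbõn]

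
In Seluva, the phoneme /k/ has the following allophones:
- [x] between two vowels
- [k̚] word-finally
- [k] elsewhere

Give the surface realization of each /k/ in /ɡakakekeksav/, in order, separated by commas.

[x], [x], [x], [k]

Occurrence 1 (position 3): between two vowels → [x].
Occurrence 2 (position 5): between two vowels → [x].
Occurrence 3 (position 7): between two vowels → [x].
Occurrence 4 (position 9): no conditioning environment matches → elsewhere allophone [k].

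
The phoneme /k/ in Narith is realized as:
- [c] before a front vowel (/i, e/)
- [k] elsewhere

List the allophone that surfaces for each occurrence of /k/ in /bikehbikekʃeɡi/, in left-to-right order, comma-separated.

[c], [c], [k]

Occurrence 1 (position 3): before a front vowel → [c].
Occurrence 2 (position 8): before a front vowel → [c].
Occurrence 3 (position 10): no conditioning environment matches → elsewhere allophone [k].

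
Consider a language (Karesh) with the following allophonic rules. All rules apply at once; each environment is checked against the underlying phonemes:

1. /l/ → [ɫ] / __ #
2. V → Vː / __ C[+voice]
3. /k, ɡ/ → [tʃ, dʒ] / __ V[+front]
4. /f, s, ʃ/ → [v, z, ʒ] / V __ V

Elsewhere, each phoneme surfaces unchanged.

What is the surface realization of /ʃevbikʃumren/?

[ʃeːvbikʃuːmreːn]

/ʃ/ — word-initial; rule 4 does not apply here → [ʃ].
/e/ — between /ʃ/ and /v/, before a voiced consonant — surfaces as [eː] (rule 2).
/v/ — not in any rule's target class → [v].
/b/ (between /v/ and /i/) is unaffected → [b].
/i/ (between /b/ and /k/): rule 2 targets it, but not before a voiced consonant → unchanged [i].
/k/ (between /i/ and /ʃ/): rule 3 targets it, but not before a front vowel → unchanged [k].
/ʃ/ — between /k/ and /u/; rule 4 does not apply here → [ʃ].
/u/ (between /ʃ/ and /m/) occurs before a voiced consonant → [uː] by rule 2.
/m/ (between /u/ and /r/) is unaffected → [m].
/r/ stays [r].
Rule 2 applies to /e/ (between /r/ and /n/: before a voiced consonant) → [eː].
/n/ stays [n].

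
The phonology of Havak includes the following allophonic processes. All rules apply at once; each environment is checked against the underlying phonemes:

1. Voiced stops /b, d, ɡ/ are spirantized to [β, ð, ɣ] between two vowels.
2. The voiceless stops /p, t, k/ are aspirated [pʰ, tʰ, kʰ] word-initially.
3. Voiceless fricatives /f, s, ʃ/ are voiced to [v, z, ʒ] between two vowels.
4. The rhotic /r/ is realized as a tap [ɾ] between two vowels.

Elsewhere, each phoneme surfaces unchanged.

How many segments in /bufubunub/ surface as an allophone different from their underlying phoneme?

Segments that undergo a rule: /f/ → [v] (rule 3); /b/ → [β] (rule 1).
All other segments surface unchanged.

2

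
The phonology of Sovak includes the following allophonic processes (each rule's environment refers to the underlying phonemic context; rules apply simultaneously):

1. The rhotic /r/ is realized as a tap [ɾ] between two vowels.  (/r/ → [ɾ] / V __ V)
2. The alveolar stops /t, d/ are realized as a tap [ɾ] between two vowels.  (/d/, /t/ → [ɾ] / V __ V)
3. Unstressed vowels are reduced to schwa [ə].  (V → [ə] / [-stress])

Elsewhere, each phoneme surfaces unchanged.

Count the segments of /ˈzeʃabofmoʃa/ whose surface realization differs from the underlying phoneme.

4

Segments that undergo a rule: /a/ → [ə] (rule 3); /o/ → [ə] (rule 3); /o/ → [ə] (rule 3); /a/ → [ə] (rule 3).
All other segments surface unchanged.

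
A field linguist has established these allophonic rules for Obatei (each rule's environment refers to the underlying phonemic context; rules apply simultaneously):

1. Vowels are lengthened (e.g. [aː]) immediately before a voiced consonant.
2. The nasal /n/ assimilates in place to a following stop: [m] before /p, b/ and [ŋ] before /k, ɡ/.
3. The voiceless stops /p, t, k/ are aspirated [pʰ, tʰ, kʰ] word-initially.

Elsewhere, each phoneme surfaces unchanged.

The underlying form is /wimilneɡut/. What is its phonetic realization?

/w/ stays [w].
/i/ (between /w/ and /m/): before a voiced consonant, so rule 1 applies → [iː].
/m/ (between /i/ and /i/): no rule targets it → [m].
/i/ (between /m/ and /l/): before a voiced consonant, so rule 1 applies → [iː].
/l/ (between /i/ and /n/): no rule targets it → [l].
/n/ (between /l/ and /e/) is in the target of rule 2 but the environment (before a labial or velar stop) is not met → [n].
/e/ (between /n/ and /ɡ/): before a voiced consonant, so rule 1 applies → [eː].
/ɡ/ (between /e/ and /u/) is unaffected → [ɡ].
/u/ (between /ɡ/ and /t/) fails the environment for rule 1, so it stays [u].
/t/ (word-final) fails the environment for rule 3, so it stays [t].

[wiːmiːlneːɡut]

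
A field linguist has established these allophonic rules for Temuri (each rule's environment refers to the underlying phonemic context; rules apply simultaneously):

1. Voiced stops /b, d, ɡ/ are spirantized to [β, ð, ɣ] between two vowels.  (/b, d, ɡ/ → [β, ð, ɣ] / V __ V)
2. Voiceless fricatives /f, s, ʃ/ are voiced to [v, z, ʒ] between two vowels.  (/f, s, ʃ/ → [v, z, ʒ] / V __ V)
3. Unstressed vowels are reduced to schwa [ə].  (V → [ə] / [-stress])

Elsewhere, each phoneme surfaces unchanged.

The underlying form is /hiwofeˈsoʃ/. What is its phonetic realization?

/i/ (between /h/ and /w/): in an unstressed syllable, so rule 3 applies → [ə].
/o/ — between /w/ and /f/, in an unstressed syllable — surfaces as [ə] (rule 3).
/f/ (between /o/ and /e/): between two vowels, so rule 2 applies → [v].
Rule 3 applies to /e/ (between /f/ and /s/: in an unstressed syllable) → [ə].
Rule 2 applies to /s/ (between /e/ and /o/: between two vowels) → [z].
/o/ (between /s/ and /ʃ/): rule 3 targets it, but not in an unstressed syllable → unchanged [o].
/ʃ/ — word-final; rule 2 does not apply here → [ʃ].

[həwəvəˈzoʃ]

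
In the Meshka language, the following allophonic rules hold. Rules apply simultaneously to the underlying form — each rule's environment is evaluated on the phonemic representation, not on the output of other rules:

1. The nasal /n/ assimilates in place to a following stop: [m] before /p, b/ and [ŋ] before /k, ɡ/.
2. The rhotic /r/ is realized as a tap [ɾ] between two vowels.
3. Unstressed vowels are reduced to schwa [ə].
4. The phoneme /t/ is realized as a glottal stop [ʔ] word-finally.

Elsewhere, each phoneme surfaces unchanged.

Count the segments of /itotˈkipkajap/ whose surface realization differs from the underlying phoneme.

Segments that undergo a rule: /i/ → [ə] (rule 3); /o/ → [ə] (rule 3); /a/ → [ə] (rule 3); /a/ → [ə] (rule 3).
All other segments surface unchanged.

4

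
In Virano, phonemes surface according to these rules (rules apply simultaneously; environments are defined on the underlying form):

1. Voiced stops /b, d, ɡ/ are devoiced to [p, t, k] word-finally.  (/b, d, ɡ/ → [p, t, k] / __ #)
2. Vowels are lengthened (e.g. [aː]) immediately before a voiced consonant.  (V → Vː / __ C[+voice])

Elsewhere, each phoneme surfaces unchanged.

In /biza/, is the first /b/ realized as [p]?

No

/b/ — word-initial; rule 1 does not apply here → [b].
The actual realization is [b], not [p].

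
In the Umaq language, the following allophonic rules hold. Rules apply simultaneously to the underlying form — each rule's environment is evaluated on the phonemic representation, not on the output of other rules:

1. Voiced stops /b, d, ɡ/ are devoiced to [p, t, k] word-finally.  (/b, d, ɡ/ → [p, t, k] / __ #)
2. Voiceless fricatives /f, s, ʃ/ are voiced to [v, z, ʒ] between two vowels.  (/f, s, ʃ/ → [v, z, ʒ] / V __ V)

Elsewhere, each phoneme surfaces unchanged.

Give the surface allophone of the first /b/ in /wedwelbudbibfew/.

[b]

/b/ (between /l/ and /u/): rule 1 targets it, but not word-finally → unchanged [b].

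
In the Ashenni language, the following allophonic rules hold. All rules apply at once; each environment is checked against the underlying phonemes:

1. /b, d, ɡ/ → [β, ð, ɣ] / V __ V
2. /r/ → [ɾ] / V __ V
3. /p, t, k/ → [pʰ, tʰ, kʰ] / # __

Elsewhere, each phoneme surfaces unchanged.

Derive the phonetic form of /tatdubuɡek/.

/t/ — word-initial, word-initially — surfaces as [tʰ] (rule 3).
/a/ (between /t/ and /t/): no rule targets it → [a].
/t/ (between /a/ and /d/): rule 3 targets it, but not word-initially → unchanged [t].
/d/ (between /t/ and /u/) fails the environment for rule 1, so it stays [d].
/u/ (between /d/ and /b/) is unaffected → [u].
/b/ — between /u/ and /u/, between two vowels — surfaces as [β] (rule 1).
/u/ (between /b/ and /ɡ/): no rule targets it → [u].
/ɡ/ (between /u/ and /e/) occurs between two vowels → [ɣ] by rule 1.
/e/ (between /ɡ/ and /k/) is unaffected → [e].
/k/ (word-final) is in the target of rule 3 but the environment (word-initially) is not met → [k].

[tʰatduβuɣek]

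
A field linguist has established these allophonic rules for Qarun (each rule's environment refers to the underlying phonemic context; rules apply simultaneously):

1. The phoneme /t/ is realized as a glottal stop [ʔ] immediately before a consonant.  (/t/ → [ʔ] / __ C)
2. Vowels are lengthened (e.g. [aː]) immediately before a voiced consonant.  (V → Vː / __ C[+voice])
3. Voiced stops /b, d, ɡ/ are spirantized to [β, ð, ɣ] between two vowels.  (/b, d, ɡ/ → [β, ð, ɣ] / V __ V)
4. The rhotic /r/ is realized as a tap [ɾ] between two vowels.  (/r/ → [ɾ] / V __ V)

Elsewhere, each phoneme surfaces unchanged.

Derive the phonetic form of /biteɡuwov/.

[biteːɣuːwoːv]

/b/ — word-initial; rule 3 does not apply here → [b].
/i/ (between /b/ and /t/): rule 2 targets it, but not before a voiced consonant → unchanged [i].
/t/ (between /i/ and /e/) fails the environment for rule 1, so it stays [t].
Rule 2 applies to /e/ (between /t/ and /ɡ/: before a voiced consonant) → [eː].
/ɡ/ (between /e/ and /u/) occurs between two vowels → [ɣ] by rule 3.
/u/ (between /ɡ/ and /w/) occurs before a voiced consonant → [uː] by rule 2.
/w/ (between /u/ and /o/): no rule targets it → [w].
/o/ meets the environment for rule 2 (before a voiced consonant) → [oː].
/v/ stays [v].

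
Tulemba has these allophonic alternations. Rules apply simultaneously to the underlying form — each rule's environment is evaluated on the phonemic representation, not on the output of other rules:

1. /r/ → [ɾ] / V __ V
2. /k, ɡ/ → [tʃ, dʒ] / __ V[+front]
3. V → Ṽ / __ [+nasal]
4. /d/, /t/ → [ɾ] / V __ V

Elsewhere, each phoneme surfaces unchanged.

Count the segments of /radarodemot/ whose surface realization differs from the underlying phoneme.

4

Segments that undergo a rule: /d/ → [ɾ] (rule 4); /r/ → [ɾ] (rule 1); /d/ → [ɾ] (rule 4); /e/ → [ẽ] (rule 3).
All other segments surface unchanged.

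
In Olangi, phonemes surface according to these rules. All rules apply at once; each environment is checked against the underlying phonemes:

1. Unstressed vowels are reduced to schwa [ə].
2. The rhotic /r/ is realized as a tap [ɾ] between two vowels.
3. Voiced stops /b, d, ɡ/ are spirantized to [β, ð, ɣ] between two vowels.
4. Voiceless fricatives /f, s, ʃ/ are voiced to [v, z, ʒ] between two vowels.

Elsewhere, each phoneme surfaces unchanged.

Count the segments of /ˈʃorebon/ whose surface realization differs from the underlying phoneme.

Segments that undergo a rule: /r/ → [ɾ] (rule 2); /e/ → [ə] (rule 1); /b/ → [β] (rule 3); /o/ → [ə] (rule 1).
All other segments surface unchanged.

4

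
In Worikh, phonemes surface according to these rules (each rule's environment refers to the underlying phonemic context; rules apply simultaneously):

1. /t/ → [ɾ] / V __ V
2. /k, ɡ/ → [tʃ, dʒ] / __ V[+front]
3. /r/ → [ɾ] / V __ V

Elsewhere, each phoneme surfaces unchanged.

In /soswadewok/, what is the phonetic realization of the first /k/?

[k]

/k/ (word-final) is in the target of rule 2 but the environment (before a front vowel) is not met → [k].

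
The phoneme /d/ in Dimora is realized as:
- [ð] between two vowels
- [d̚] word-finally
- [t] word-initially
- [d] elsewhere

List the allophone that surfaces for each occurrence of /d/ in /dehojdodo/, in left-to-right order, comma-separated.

Occurrence 1 (position 1): word-initially → [t].
Occurrence 2 (position 6): no conditioning environment matches → elsewhere allophone [d].
Occurrence 3 (position 8): between two vowels → [ð].

[t], [d], [ð]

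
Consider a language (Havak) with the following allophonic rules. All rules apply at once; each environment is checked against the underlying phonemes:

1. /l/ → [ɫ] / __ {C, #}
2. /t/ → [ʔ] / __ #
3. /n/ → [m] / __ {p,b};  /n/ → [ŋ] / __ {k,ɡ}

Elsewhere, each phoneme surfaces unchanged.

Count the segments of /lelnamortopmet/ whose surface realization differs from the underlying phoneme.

Segments that undergo a rule: /l/ → [ɫ] (rule 1); /t/ → [ʔ] (rule 2).
All other segments surface unchanged.

2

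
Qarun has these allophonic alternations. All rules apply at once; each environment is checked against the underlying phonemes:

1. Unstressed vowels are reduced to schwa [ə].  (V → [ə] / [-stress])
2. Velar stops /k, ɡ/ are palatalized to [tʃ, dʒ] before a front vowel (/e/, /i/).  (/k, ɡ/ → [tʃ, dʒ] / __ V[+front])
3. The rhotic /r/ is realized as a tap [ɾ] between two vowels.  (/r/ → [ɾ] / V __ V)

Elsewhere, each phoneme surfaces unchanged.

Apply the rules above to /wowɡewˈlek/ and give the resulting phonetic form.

/w/ stays [w].
/o/ meets the environment for rule 1 (in an unstressed syllable) → [ə].
/w/ stays [w].
/ɡ/ meets the environment for rule 2 (before a front vowel) → [dʒ].
/e/ meets the environment for rule 1 (in an unstressed syllable) → [ə].
/w/ (between /e/ and /l/): no rule targets it → [w].
/l/ (between /w/ and /e/): no rule targets it → [l].
/e/ (between /l/ and /k/) fails the environment for rule 1, so it stays [e].
/k/ (word-final): rule 2 targets it, but not before a front vowel → unchanged [k].

[wəwdʒəwˈlek]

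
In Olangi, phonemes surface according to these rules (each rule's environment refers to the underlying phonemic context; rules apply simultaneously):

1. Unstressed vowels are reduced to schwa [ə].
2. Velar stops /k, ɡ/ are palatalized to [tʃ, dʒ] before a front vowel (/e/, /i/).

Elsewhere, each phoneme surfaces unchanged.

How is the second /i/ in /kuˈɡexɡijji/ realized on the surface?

/i/ — word-final, in an unstressed syllable — surfaces as [ə] (rule 1).

[ə]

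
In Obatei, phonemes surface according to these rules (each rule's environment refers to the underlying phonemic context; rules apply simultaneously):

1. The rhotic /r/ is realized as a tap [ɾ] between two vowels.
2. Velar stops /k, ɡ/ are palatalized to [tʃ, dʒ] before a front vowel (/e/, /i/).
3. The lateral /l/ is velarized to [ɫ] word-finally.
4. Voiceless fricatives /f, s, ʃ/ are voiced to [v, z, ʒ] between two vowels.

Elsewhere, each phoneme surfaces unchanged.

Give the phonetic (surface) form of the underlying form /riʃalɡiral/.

/r/ (word-initial): rule 1 targets it, but not between two vowels → unchanged [r].
/i/ (between /r/ and /ʃ/): no rule targets it → [i].
/ʃ/ (between /i/ and /a/): between two vowels, so rule 4 applies → [ʒ].
/a/ (between /ʃ/ and /l/): no rule targets it → [a].
/l/ (between /a/ and /ɡ/) is in the target of rule 3 but the environment (word-finally) is not met → [l].
/ɡ/ meets the environment for rule 2 (before a front vowel) → [dʒ].
/i/ (between /ɡ/ and /r/): no rule targets it → [i].
/r/ (between /i/ and /a/): between two vowels, so rule 1 applies → [ɾ].
/a/ — not in any rule's target class → [a].
/l/ (word-final): word-finally, so rule 3 applies → [ɫ].

[riʒaldʒiɾaɫ]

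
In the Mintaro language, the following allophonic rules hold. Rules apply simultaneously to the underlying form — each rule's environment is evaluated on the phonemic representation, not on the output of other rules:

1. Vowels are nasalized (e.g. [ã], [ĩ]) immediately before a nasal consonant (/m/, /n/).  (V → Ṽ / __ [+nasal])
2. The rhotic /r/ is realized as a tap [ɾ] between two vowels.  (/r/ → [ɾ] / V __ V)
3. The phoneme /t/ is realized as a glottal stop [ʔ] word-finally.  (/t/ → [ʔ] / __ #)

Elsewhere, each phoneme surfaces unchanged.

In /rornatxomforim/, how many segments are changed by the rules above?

3

Segments that undergo a rule: /o/ → [õ] (rule 1); /r/ → [ɾ] (rule 2); /i/ → [ĩ] (rule 1).
All other segments surface unchanged.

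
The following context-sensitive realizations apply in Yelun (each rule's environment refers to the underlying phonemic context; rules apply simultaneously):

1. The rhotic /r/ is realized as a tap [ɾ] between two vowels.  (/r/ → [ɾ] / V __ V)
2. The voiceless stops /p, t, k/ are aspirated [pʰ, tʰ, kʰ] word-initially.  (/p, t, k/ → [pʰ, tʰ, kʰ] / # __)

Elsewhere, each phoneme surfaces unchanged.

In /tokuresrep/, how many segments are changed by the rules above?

Segments that undergo a rule: /t/ → [tʰ] (rule 2); /r/ → [ɾ] (rule 1).
All other segments surface unchanged.

2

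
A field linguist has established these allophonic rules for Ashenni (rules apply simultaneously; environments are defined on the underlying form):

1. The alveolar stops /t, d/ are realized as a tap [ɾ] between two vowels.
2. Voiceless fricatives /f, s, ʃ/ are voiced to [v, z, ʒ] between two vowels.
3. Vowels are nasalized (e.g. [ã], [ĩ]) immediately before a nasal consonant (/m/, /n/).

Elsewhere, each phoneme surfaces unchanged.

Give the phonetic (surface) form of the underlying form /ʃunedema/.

/ʃ/ — word-initial; rule 2 does not apply here → [ʃ].
/u/ — between /ʃ/ and /n/, before a nasal consonant — surfaces as [ũ] (rule 3).
/n/ stays [n].
/e/ — between /n/ and /d/; rule 3 does not apply here → [e].
/d/ — between /e/ and /e/, between two vowels — surfaces as [ɾ] (rule 1).
/e/ — between /d/ and /m/, before a nasal consonant — surfaces as [ẽ] (rule 3).
/m/ — not in any rule's target class → [m].
/a/ — word-final; rule 3 does not apply here → [a].

[ʃũneɾẽma]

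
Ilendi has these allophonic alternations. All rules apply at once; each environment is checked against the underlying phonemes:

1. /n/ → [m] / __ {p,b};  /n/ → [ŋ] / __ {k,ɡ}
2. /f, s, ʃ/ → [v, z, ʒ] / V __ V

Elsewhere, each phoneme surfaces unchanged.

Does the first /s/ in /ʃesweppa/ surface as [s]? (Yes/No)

Yes

/s/ — between /e/ and /w/; rule 2 does not apply here → [s].
The actual realization is [s], which matches [s].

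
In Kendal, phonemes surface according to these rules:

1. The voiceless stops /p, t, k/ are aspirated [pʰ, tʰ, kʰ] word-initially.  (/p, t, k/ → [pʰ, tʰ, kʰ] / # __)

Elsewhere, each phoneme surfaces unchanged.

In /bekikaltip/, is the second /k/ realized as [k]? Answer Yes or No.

Yes

/k/ (between /i/ and /a/): rule 1 targets it, but not word-initially → unchanged [k].
The actual realization is [k], which matches [k].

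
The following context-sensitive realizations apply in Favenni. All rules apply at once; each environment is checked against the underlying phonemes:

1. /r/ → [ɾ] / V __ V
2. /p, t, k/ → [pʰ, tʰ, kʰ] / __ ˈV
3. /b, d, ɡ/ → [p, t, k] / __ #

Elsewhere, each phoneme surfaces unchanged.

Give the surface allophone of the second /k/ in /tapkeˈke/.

[kʰ]

/k/ (between /e/ and /e/) occurs immediately before a stressed vowel → [kʰ] by rule 2.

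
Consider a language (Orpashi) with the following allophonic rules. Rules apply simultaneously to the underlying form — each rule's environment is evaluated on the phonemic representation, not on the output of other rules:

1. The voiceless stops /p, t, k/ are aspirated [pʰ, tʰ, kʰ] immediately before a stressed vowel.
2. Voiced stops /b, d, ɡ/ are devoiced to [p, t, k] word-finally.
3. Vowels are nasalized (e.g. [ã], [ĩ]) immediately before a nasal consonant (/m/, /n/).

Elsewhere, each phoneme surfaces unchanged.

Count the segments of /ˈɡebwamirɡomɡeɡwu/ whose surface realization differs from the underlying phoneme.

2

Segments that undergo a rule: /a/ → [ã] (rule 3); /o/ → [õ] (rule 3).
All other segments surface unchanged.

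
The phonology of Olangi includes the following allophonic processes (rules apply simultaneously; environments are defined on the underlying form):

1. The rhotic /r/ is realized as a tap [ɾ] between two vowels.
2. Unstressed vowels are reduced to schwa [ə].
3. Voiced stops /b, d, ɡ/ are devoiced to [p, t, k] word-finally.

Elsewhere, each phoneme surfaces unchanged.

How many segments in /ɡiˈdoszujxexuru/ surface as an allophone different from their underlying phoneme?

Segments that undergo a rule: /i/ → [ə] (rule 2); /u/ → [ə] (rule 2); /e/ → [ə] (rule 2); /u/ → [ə] (rule 2); /r/ → [ɾ] (rule 1); /u/ → [ə] (rule 2).
All other segments surface unchanged.

6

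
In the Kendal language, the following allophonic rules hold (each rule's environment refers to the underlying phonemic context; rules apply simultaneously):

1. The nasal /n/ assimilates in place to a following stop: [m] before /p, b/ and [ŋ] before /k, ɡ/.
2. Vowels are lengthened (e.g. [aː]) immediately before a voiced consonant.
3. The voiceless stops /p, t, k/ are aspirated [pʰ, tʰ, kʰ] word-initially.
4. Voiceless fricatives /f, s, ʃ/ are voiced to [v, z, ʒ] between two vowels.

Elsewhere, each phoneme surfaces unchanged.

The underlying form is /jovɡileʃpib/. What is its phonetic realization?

[joːvɡiːleʃpiːb]

/j/ stays [j].
/o/ — between /j/ and /v/, before a voiced consonant — surfaces as [oː] (rule 2).
/v/ (between /o/ and /ɡ/): no rule targets it → [v].
/ɡ/ (between /v/ and /i/) is unaffected → [ɡ].
/i/ (between /ɡ/ and /l/) occurs before a voiced consonant → [iː] by rule 2.
/l/ (between /i/ and /e/): no rule targets it → [l].
/e/ (between /l/ and /ʃ/) is in the target of rule 2 but the environment (before a voiced consonant) is not met → [e].
/ʃ/ — between /e/ and /p/; rule 4 does not apply here → [ʃ].
/p/ (between /ʃ/ and /i/): rule 3 targets it, but not word-initially → unchanged [p].
/i/ — between /p/ and /b/, before a voiced consonant — surfaces as [iː] (rule 2).
/b/ (word-final) is unaffected → [b].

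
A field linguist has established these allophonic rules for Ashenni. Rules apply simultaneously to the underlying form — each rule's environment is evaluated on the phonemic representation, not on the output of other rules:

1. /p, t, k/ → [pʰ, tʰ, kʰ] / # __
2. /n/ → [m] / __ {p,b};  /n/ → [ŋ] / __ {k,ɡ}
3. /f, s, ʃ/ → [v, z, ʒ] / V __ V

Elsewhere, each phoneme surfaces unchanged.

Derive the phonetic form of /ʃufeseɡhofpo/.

[ʃuvezeɡhofpo]

/ʃ/ (word-initial) is in the target of rule 3 but the environment (between two vowels) is not met → [ʃ].
/u/ — not in any rule's target class → [u].
/f/ (between /u/ and /e/): between two vowels, so rule 3 applies → [v].
/e/ (between /f/ and /s/) is unaffected → [e].
/s/ (between /e/ and /e/): between two vowels, so rule 3 applies → [z].
/e/ (between /s/ and /ɡ/): no rule targets it → [e].
/ɡ/ stays [ɡ].
/h/ (between /ɡ/ and /o/) is unaffected → [h].
/o/ (between /h/ and /f/): no rule targets it → [o].
/f/ (between /o/ and /p/): rule 3 targets it, but not between two vowels → unchanged [f].
/p/ (between /f/ and /o/): rule 1 targets it, but not word-initially → unchanged [p].
/o/ — not in any rule's target class → [o].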